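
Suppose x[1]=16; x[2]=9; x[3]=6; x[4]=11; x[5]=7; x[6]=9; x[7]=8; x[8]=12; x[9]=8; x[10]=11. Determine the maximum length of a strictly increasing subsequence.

4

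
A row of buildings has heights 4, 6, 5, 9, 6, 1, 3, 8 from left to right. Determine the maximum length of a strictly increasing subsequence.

Track the smallest tail for each achievable length (strict):
4 → extends → [4]
6 → extends → [4, 6]
5 → replaces 6 → [4, 5]
9 → extends → [4, 5, 9]
6 → replaces 9 → [4, 5, 6]
1 → replaces 4 → [1, 5, 6]
3 → replaces 5 → [1, 3, 6]
8 → extends → [1, 3, 6, 8]
Four tails, so the longest strictly increasing subsequence has length 4 (e.g. 4, 5, 6, 8).

4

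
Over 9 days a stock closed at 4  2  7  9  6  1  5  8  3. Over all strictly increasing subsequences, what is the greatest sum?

20

Let S[i] be the best sum of a strictly increasing subsequence ending at i:
i:      1  2  3  4  5  6  7  8  9
a[i]:   4  2  7  9  6  1  5  8  3
S:      4  2 11 20 10  1  9 19  5
Maximum is 20 (e.g. 4 + 7 + 9).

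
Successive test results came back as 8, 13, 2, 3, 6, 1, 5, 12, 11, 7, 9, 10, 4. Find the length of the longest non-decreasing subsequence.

Track the smallest tail for each achievable length (allowing ties):
8 → extends → [8]
13 → extends → [8, 13]
2 → replaces 8 → [2, 13]
3 → replaces 13 → [2, 3]
6 → extends → [2, 3, 6]
1 → replaces 2 → [1, 3, 6]
5 → replaces 6 → [1, 3, 5]
12 → extends → [1, 3, 5, 12]
11 → replaces 12 → [1, 3, 5, 11]
7 → replaces 11 → [1, 3, 5, 7]
9 → extends → [1, 3, 5, 7, 9]
10 → extends → [1, 3, 5, 7, 9, 10]
4 → replaces 5 → [1, 3, 4, 7, 9, 10]
Six tails, so the longest non-decreasing subsequence has length 6 (e.g. 2, 3, 6, 7, 9, 10).

6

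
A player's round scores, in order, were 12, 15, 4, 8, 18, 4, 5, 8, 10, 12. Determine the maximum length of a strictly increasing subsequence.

5

Let dp[i] be the length of the longest such subsequence ending at index i:
i:      1  2  3  4  5  6  7  8  9 10
a[i]:  12 15  4  8 18  4  5  8 10 12
dp:     1  2  1  2  3  1  2  3  4  5
Maximum dp value is 5.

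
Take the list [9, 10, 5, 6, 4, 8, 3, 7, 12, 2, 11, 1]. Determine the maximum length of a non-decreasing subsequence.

Track the smallest tail for each achievable length (allowing ties):
9 → extends → [9]
10 → extends → [9, 10]
5 → replaces 9 → [5, 10]
6 → replaces 10 → [5, 6]
4 → replaces 5 → [4, 6]
8 → extends → [4, 6, 8]
3 → replaces 4 → [3, 6, 8]
7 → replaces 8 → [3, 6, 7]
12 → extends → [3, 6, 7, 12]
2 → replaces 3 → [2, 6, 7, 12]
11 → replaces 12 → [2, 6, 7, 11]
1 → replaces 2 → [1, 6, 7, 11]
Four tails, so the longest non-decreasing subsequence has length 4 (e.g. 5, 6, 8, 12).

4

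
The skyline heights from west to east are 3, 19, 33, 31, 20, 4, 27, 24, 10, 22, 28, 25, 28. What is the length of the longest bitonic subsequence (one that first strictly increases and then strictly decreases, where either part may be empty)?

inc[i] = longest strictly increasing subsequence ending at i; dec[i] = longest strictly decreasing subsequence starting at i:
i:      1  2  3  4  5  6  7  8  9 10 11 12 13
a[i]:   3 19 33 31 20  4 27 24 10 22 28 25 28
inc:    1  2  3  3  3  2  4  4  3  4  5  5  6
dec:    1  2  5  4  2  1  3  2  1  1  2  1  1
Best peak at i=3 (value 33): inc=3, dec=5, length 3+5−1 = 7.

7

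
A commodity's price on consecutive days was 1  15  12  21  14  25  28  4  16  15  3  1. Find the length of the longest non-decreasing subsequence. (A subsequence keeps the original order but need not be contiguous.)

Let dp[i] be the length of the longest such subsequence ending at index i:
i:      1  2  3  4  5  6  7  8  9 10 11 12
a[i]:   1 15 12 21 14 25 28  4 16 15  3  1
dp:     1  2  2  3  3  4  5  2  4  4  2  2
Maximum dp value is 5.

5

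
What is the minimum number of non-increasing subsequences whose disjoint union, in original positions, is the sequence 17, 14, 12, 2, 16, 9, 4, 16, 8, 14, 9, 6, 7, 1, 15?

5

The minimum number of non-increasing subsequences covering a sequence equals the length of its longest strictly increasing subsequence.
LIS length is 5 (e.g. 2, 4, 8, 14, 15), so 5 piles are needed.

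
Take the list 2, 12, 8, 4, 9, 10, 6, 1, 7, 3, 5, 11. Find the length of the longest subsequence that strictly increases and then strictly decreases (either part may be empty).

inc[i] = longest strictly increasing subsequence ending at i; dec[i] = longest strictly decreasing subsequence starting at i:
i:      1  2  3  4  5  6  7  8  9 10 11 12
a[i]:   2 12  8  4  9 10  6  1  7  3  5 11
inc:    1  2  2  2  3  4  3  1  4  2  3  5
dec:    2  4  3  2  3  3  2  1  2  1  1  1
Best peak at i=6 (value 10): inc=4, dec=3, length 4+3−1 = 6.

6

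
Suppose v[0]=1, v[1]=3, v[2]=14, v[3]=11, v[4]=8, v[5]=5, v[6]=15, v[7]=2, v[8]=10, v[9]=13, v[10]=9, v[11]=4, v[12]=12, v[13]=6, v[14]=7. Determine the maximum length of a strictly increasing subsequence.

5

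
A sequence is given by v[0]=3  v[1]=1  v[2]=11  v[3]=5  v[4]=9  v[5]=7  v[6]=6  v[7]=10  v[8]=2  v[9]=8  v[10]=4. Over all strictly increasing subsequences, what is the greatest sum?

Let S[i] be the best sum of a strictly increasing subsequence ending at i:
i:      0  1  2  3  4  5  6  7  8  9 10
v[i]:   3  1 11  5  9  7  6 10  2  8  4
S:      3  1 14  8 17 15 14 27  3 23  7
Maximum is 27 (e.g. 3 + 5 + 9 + 10).

27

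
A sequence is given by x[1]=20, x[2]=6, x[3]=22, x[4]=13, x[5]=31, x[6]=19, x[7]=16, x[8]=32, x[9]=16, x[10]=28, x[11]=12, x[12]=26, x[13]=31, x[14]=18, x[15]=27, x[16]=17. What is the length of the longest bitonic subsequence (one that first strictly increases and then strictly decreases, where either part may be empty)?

inc[i] = longest strictly increasing subsequence ending at i; dec[i] = longest strictly decreasing subsequence starting at i:
i:      1  2  3  4  5  6  7  8  9 10 11 12 13 14 15 16
x[i]:  20  6 22 13 31 19 16 32 16 28 12 26 31 18 27 17
inc:    1  1  2  2  3  3  3  4  3  4  2  4  5  4  5  4
dec:    4  1  4  2  5  3  2  5  2  4  1  3  3  2  2  1
Best peak at i=8 (value 32): inc=4, dec=5, length 4+5−1 = 8.

8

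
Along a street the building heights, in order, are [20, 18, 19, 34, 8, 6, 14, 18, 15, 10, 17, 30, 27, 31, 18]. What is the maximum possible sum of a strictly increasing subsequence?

Let S[i] be the best sum of a strictly increasing subsequence ending at i:
i:       1   2   3   4   5   6   7   8   9  10  11  12  13  14  15
a[i]:   20  18  19  34   8   6  14  18  15  10  17  30  27  31  18
S:      20  18  37  71   8   6  22  40  37  18  54  84  81 115  72
Maximum is 115 (e.g. 8 + 14 + 15 + 17 + 30 + 31).

115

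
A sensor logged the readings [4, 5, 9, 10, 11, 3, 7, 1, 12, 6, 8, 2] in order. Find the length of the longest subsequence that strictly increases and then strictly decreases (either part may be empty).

inc[i] = longest strictly increasing subsequence ending at i; dec[i] = longest strictly decreasing subsequence starting at i:
i:      1  2  3  4  5  6  7  8  9 10 11 12
a[i]:   4  5  9 10 11  3  7  1 12  6  8  2
inc:    1  2  3  4  5  1  3  1  6  3  4  2
dec:    3  3  4  4  4  2  3  1  3  2  2  1
Best peak at i=5 (value 11): inc=5, dec=4, length 5+4−1 = 8.

8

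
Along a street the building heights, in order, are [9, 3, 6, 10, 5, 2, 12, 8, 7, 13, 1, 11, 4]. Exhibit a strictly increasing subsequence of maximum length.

3, 6, 10, 12, 13

Patience tails give the LIS length; then backtrack through the dp parents:
9 → extends → [9]
3 → replaces 9 → [3]
6 → extends → [3, 6]
10 → extends → [3, 6, 10]
5 → replaces 6 → [3, 5, 10]
2 → replaces 3 → [2, 5, 10]
12 → extends → [2, 5, 10, 12]
8 → replaces 10 → [2, 5, 8, 12]
7 → replaces 8 → [2, 5, 7, 12]
13 → extends → [2, 5, 7, 12, 13]
1 → replaces 2 → [1, 5, 7, 12, 13]
11 → replaces 12 → [1, 5, 7, 11, 13]
4 → replaces 5 → [1, 4, 7, 11, 13]
Length 5; one witness is 3, 6, 10, 12, 13.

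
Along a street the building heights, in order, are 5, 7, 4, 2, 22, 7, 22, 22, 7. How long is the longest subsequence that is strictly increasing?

3

Let dp[i] be the length of the longest such subsequence ending at index i:
i:      1  2  3  4  5  6  7  8  9
a[i]:   5  7  4  2 22  7 22 22  7
dp:     1  2  1  1  3  2  3  3  2
Maximum dp value is 3.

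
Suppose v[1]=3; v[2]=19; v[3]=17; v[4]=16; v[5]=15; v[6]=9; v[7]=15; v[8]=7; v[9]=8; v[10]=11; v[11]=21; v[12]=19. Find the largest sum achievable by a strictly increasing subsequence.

50

Let S[i] be the best sum of a strictly increasing subsequence ending at i:
i:      1  2  3  4  5  6  7  8  9 10 11 12
v[i]:   3 19 17 16 15  9 15  7  8 11 21 19
S:      3 22 20 19 18 12 27 10 18 29 50 48
Maximum is 50 (e.g. 3 + 7 + 8 + 11 + 21).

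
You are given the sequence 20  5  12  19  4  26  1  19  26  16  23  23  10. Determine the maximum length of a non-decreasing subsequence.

6

Track the smallest tail for each achievable length (allowing ties):
20 → extends → [20]
5 → replaces 20 → [5]
12 → extends → [5, 12]
19 → extends → [5, 12, 19]
4 → replaces 5 → [4, 12, 19]
26 → extends → [4, 12, 19, 26]
1 → replaces 4 → [1, 12, 19, 26]
19 → replaces 26 → [1, 12, 19, 19]
26 → extends → [1, 12, 19, 19, 26]
16 → replaces 19 → [1, 12, 16, 19, 26]
23 → replaces 26 → [1, 12, 16, 19, 23]
23 → extends → [1, 12, 16, 19, 23, 23]
10 → replaces 12 → [1, 10, 16, 19, 23, 23]
Six tails, so the longest non-decreasing subsequence has length 6 (e.g. 5, 12, 19, 19, 23, 23).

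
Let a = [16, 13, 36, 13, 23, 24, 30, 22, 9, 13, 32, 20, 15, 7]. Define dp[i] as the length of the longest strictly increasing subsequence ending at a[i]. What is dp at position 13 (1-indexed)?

3

dp[i] = 1 + max{dp[j] : j<i, a[j]<a[i]} (or 1 if no such j):
i:      1  2  3  4  5  6  7  8  9 10 11 12 13 14
a[i]:  16 13 36 13 23 24 30 22  9 13 32 20 15  7
dp:     1  1  2  1  2  3  4  2  1  2  5  3  3  1
At index 13 the value is 3.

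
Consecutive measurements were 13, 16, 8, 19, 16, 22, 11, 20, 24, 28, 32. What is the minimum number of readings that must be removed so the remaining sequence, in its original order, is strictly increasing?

Fewest deletions = n − (longest strictly increasing subsequence).
i:      1  2  3  4  5  6  7  8  9 10 11
a[i]:  13 16  8 19 16 22 11 20 24 28 32
dp:     1  2  1  3  2  4  2  4  5  6  7
max dp = 7, so deletions = 11 − 7 = 4.

4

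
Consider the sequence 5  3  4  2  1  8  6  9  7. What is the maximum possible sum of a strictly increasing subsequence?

Let S[i] be the best sum of a strictly increasing subsequence ending at i:
i:      1  2  3  4  5  6  7  8  9
a[i]:   5  3  4  2  1  8  6  9  7
S:      5  3  7  2  1 15 13 24 20
Maximum is 24 (e.g. 3 + 4 + 8 + 9).

24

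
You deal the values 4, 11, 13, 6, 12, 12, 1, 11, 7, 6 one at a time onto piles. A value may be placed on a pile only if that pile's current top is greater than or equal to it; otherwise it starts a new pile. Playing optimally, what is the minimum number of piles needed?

3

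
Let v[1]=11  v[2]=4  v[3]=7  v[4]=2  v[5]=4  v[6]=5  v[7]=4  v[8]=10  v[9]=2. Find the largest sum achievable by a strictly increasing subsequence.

21

Let S[i] be the best sum of a strictly increasing subsequence ending at i:
i:      1  2  3  4  5  6  7  8  9
v[i]:  11  4  7  2  4  5  4 10  2
S:     11  4 11  2  6 11  6 21  2
Maximum is 21 (e.g. 2 + 4 + 5 + 10).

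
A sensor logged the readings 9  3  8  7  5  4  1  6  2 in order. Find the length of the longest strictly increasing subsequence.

Track the smallest tail for each achievable length (strict):
9 → extends → [9]
3 → replaces 9 → [3]
8 → extends → [3, 8]
7 → replaces 8 → [3, 7]
5 → replaces 7 → [3, 5]
4 → replaces 5 → [3, 4]
1 → replaces 3 → [1, 4]
6 → extends → [1, 4, 6]
2 → replaces 4 → [1, 2, 6]
Three tails, so the longest strictly increasing subsequence has length 3 (e.g. 3, 5, 6).

3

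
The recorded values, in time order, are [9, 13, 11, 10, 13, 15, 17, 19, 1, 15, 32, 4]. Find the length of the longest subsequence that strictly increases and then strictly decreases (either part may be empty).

8

inc[i] = longest strictly increasing subsequence ending at i; dec[i] = longest strictly decreasing subsequence starting at i:
i:      1  2  3  4  5  6  7  8  9 10 11 12
a[i]:   9 13 11 10 13 15 17 19  1 15 32  4
inc:    1  2  2  2  3  4  5  6  1  4  7  2
dec:    2  4  3  2  2  2  3  3  1  2  2  1
Best peak at i=8 (value 19): inc=6, dec=3, length 6+3−1 = 8.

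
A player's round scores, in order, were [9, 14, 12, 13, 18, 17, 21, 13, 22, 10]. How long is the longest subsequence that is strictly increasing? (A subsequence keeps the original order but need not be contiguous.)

6

Track the smallest tail for each achievable length (strict):
9 → extends → [9]
14 → extends → [9, 14]
12 → replaces 14 → [9, 12]
13 → extends → [9, 12, 13]
18 → extends → [9, 12, 13, 18]
17 → replaces 18 → [9, 12, 13, 17]
21 → extends → [9, 12, 13, 17, 21]
13 → already a tail → [9, 12, 13, 17, 21]
22 → extends → [9, 12, 13, 17, 21, 22]
10 → replaces 12 → [9, 10, 13, 17, 21, 22]
Six tails, so the longest strictly increasing subsequence has length 6 (e.g. 9, 12, 13, 18, 21, 22).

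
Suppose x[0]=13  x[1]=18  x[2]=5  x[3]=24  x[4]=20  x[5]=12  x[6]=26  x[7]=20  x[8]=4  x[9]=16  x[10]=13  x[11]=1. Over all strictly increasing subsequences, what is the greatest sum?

Let S[i] be the best sum of a strictly increasing subsequence ending at i:
i:      0  1  2  3  4  5  6  7  8  9 10 11
x[i]:  13 18  5 24 20 12 26 20  4 16 13  1
S:     13 31  5 55 51 17 81 51  4 33 30  1
Maximum is 81 (e.g. 13 + 18 + 24 + 26).

81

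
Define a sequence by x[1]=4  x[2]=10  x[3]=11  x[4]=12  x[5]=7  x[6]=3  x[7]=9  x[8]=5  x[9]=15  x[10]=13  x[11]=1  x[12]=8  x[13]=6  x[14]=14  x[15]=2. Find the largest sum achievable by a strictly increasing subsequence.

64

Let S[i] be the best sum of a strictly increasing subsequence ending at i:
i:      1  2  3  4  5  6  7  8  9 10 11 12 13 14 15
x[i]:   4 10 11 12  7  3  9  5 15 13  1  8  6 14  2
S:      4 14 25 37 11  3 20  9 52 50  1 19 15 64  3
Maximum is 64 (e.g. 4 + 10 + 11 + 12 + 13 + 14).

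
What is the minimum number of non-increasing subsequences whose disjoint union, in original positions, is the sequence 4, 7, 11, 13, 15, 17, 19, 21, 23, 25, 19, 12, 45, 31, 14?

11

Place each on the leftmost legal pile:
4 → new pile 1 (tops now [4])
7 → new pile 2 (tops now [4, 7])
11 → new pile 3 (tops now [4, 7, 11])
13 → new pile 4 (tops now [4, 7, 11, 13])
15 → new pile 5 (tops now [4, 7, 11, 13, 15])
17 → new pile 6 (tops now [4, 7, 11, 13, 15, 17])
19 → new pile 7 (tops now [4, 7, 11, 13, 15, 17, 19])
21 → new pile 8 (tops now [4, 7, 11, 13, 15, 17, 19, 21])
23 → new pile 9 (tops now [4, 7, 11, 13, 15, 17, 19, 21, 23])
25 → new pile 10 (tops now [4, 7, 11, 13, 15, 17, 19, 21, 23, 25])
19 → pile 7 (tops now [4, 7, 11, 13, 15, 17, 19, 21, 23, 25])
12 → pile 4 (tops now [4, 7, 11, 12, 15, 17, 19, 21, 23, 25])
45 → new pile 11 (tops now [4, 7, 11, 12, 15, 17, 19, 21, 23, 25, 45])
31 → pile 11 (tops now [4, 7, 11, 12, 15, 17, 19, 21, 23, 25, 31])
14 → pile 5 (tops now [4, 7, 11, 12, 14, 17, 19, 21, 23, 25, 31])
Eleven piles.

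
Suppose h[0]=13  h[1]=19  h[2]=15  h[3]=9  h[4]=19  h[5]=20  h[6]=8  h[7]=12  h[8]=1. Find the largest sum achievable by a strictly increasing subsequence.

67

Let S[i] be the best sum of a strictly increasing subsequence ending at i:
i:      0  1  2  3  4  5  6  7  8
h[i]:  13 19 15  9 19 20  8 12  1
S:     13 32 28  9 47 67  8 21  1
Maximum is 67 (e.g. 13 + 15 + 19 + 20).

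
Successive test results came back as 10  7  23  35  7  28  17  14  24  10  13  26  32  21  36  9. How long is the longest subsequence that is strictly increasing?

Let dp[i] be the length of the longest such subsequence ending at index i:
i:      1  2  3  4  5  6  7  8  9 10 11 12 13 14 15 16
a[i]:  10  7 23 35  7 28 17 14 24 10 13 26 32 21 36  9
dp:     1  1  2  3  1  3  2  2  3  2  3  4  5  4  6  2
Maximum dp value is 6.

6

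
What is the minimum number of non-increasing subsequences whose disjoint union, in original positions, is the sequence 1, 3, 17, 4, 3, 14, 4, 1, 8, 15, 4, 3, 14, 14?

The minimum number of non-increasing subsequences covering a sequence equals the length of its longest strictly increasing subsequence.
LIS length is 5 (e.g. 1, 3, 4, 14, 15), so 5 piles are needed.

5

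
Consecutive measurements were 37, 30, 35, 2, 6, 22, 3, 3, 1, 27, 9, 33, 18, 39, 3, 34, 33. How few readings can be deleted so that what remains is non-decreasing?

Fewest deletions = n − (longest non-decreasing subsequence).
i:      1  2  3  4  5  6  7  8  9 10 11 12 13 14 15 16 17
a[i]:  37 30 35  2  6 22  3  3  1 27  9 33 18 39  3 34 33
dp:     1  1  2  1  2  3  2  3  1  4  4  5  5  6  4  6  6
max dp = 6, so deletions = 17 − 6 = 11.

11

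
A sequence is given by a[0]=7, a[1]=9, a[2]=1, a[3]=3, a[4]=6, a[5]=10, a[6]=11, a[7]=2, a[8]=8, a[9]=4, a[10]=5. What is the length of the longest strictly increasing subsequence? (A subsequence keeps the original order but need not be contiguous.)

Track the smallest tail for each achievable length (strict):
7 → extends → [7]
9 → extends → [7, 9]
1 → replaces 7 → [1, 9]
3 → replaces 9 → [1, 3]
6 → extends → [1, 3, 6]
10 → extends → [1, 3, 6, 10]
11 → extends → [1, 3, 6, 10, 11]
2 → replaces 3 → [1, 2, 6, 10, 11]
8 → replaces 10 → [1, 2, 6, 8, 11]
4 → replaces 6 → [1, 2, 4, 8, 11]
5 → replaces 8 → [1, 2, 4, 5, 11]
Five tails, so the longest strictly increasing subsequence has length 5 (e.g. 1, 3, 6, 10, 11).

5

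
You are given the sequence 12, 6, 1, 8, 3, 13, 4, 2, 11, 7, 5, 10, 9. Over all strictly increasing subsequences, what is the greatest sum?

Let S[i] be the best sum of a strictly increasing subsequence ending at i:
i:      1  2  3  4  5  6  7  8  9 10 11 12 13
a[i]:  12  6  1  8  3 13  4  2 11  7  5 10  9
S:     12  6  1 14  4 27  8  3 25 15 13 25 24
Maximum is 27 (e.g. 6 + 8 + 13).

27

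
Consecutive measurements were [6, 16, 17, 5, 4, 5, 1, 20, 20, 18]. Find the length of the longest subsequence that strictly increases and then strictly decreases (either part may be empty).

inc[i] = longest strictly increasing subsequence ending at i; dec[i] = longest strictly decreasing subsequence starting at i:
i:      1  2  3  4  5  6  7  8  9 10
a[i]:   6 16 17  5  4  5  1 20 20 18
inc:    1  2  3  1  1  2  1  4  4  4
dec:    4  4  4  3  2  2  1  2  2  1
Best peak at i=3 (value 17): inc=3, dec=4, length 3+4−1 = 6.

6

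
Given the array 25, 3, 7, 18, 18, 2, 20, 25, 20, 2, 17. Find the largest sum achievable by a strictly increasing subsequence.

73

Let S[i] be the best sum of a strictly increasing subsequence ending at i:
i:      1  2  3  4  5  6  7  8  9 10 11
a[i]:  25  3  7 18 18  2 20 25 20  2 17
S:     25  3 10 28 28  2 48 73 48  2 27
Maximum is 73 (e.g. 3 + 7 + 18 + 20 + 25).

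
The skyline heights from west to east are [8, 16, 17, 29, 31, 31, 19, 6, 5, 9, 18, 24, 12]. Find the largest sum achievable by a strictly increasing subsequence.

101

Let S[i] be the best sum of a strictly increasing subsequence ending at i:
i:       1   2   3   4   5   6   7   8   9  10  11  12  13
a[i]:    8  16  17  29  31  31  19   6   5   9  18  24  12
S:       8  24  41  70 101 101  60   6   5  17  59  84  29
Maximum is 101 (e.g. 8 + 16 + 17 + 29 + 31).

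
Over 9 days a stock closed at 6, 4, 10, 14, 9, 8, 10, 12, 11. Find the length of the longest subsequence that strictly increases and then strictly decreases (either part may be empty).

inc[i] = longest strictly increasing subsequence ending at i; dec[i] = longest strictly decreasing subsequence starting at i:
i:      1  2  3  4  5  6  7  8  9
a[i]:   6  4 10 14  9  8 10 12 11
inc:    1  1  2  3  2  2  3  4  4
dec:    2  1  3  3  2  1  1  2  1
Best peak at i=4 (value 14): inc=3, dec=3, length 3+3−1 = 5.

5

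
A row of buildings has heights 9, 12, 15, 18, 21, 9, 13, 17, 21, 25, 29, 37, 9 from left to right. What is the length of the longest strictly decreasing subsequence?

Let dp[i] be the longest strictly decreasing subsequence ending at i:
i:      1  2  3  4  5  6  7  8  9 10 11 12 13
a[i]:   9 12 15 18 21  9 13 17 21 25 29 37  9
dp:     1  1  1  1  1  2  2  2  1  1  1  1  3
Maximum is 3.

3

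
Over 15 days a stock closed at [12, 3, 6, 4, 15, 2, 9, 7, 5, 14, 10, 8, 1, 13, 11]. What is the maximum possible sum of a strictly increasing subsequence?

41

Let S[i] be the best sum of a strictly increasing subsequence ending at i:
i:      1  2  3  4  5  6  7  8  9 10 11 12 13 14 15
a[i]:  12  3  6  4 15  2  9  7  5 14 10  8  1 13 11
S:     12  3  9  7 27  2 18 16 12 32 28 24  1 41 39
Maximum is 41 (e.g. 3 + 6 + 9 + 10 + 13).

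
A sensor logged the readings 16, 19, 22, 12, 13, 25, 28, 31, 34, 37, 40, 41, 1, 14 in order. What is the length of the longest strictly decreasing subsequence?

Let dp[i] be the longest strictly decreasing subsequence ending at i:
i:      1  2  3  4  5  6  7  8  9 10 11 12 13 14
a[i]:  16 19 22 12 13 25 28 31 34 37 40 41  1 14
dp:     1  1  1  2  2  1  1  1  1  1  1  1  3  2
Maximum is 3.

3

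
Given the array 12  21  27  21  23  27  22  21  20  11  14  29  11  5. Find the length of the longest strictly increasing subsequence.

5

Let dp[i] be the length of the longest such subsequence ending at index i:
i:      1  2  3  4  5  6  7  8  9 10 11 12 13 14
a[i]:  12 21 27 21 23 27 22 21 20 11 14 29 11  5
dp:     1  2  3  2  3  4  3  2  2  1  2  5  1  1
Maximum dp value is 5.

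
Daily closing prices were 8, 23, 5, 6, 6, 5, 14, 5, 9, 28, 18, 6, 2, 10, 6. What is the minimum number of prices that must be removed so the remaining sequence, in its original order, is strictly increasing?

Fewest deletions = n − (longest strictly increasing subsequence).
i:      1  2  3  4  5  6  7  8  9 10 11 12 13 14 15
a[i]:   8 23  5  6  6  5 14  5  9 28 18  6  2 10  6
dp:     1  2  1  2  2  1  3  1  3  4  4  2  1  4  2
max dp = 4, so deletions = 15 − 4 = 11.

11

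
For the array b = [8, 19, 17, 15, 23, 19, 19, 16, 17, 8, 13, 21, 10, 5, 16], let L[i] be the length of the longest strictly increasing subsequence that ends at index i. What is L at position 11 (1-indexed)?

2

dp[i] = 1 + max{dp[j] : j<i, b[j]<b[i]} (or 1 if no such j):
i:      1  2  3  4  5  6  7  8  9 10 11 12 13 14 15
b[i]:   8 19 17 15 23 19 19 16 17  8 13 21 10  5 16
dp:     1  2  2  2  3  3  3  3  4  1  2  5  2  1  3
At index 11 the value is 2.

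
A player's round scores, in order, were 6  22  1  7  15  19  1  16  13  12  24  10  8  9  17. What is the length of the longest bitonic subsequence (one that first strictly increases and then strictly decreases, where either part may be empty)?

inc[i] = longest strictly increasing subsequence ending at i; dec[i] = longest strictly decreasing subsequence starting at i:
i:      1  2  3  4  5  6  7  8  9 10 11 12 13 14 15
a[i]:   6 22  1  7 15 19  1 16 13 12 24 10  8  9 17
inc:    1  2  1  2  3  4  1  4  3  3  5  3  3  4  5
dec:    2  7  1  2  5  6  1  5  4  3  3  2  1  1  1
Best peak at i=6 (value 19): inc=4, dec=6, length 4+6−1 = 9.

9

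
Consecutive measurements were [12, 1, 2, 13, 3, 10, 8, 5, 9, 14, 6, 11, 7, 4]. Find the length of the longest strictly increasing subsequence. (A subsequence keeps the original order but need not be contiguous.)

Track the smallest tail for each achievable length (strict):
12 → extends → [12]
1 → replaces 12 → [1]
2 → extends → [1, 2]
13 → extends → [1, 2, 13]
3 → replaces 13 → [1, 2, 3]
10 → extends → [1, 2, 3, 10]
8 → replaces 10 → [1, 2, 3, 8]
5 → replaces 8 → [1, 2, 3, 5]
9 → extends → [1, 2, 3, 5, 9]
14 → extends → [1, 2, 3, 5, 9, 14]
6 → replaces 9 → [1, 2, 3, 5, 6, 14]
11 → replaces 14 → [1, 2, 3, 5, 6, 11]
7 → replaces 11 → [1, 2, 3, 5, 6, 7]
4 → replaces 5 → [1, 2, 3, 4, 6, 7]
Six tails, so the longest strictly increasing subsequence has length 6 (e.g. 1, 2, 3, 8, 9, 14).

6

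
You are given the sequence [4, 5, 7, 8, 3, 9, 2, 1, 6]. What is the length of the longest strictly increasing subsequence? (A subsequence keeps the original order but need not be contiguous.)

5

Track the smallest tail for each achievable length (strict):
4 → extends → [4]
5 → extends → [4, 5]
7 → extends → [4, 5, 7]
8 → extends → [4, 5, 7, 8]
3 → replaces 4 → [3, 5, 7, 8]
9 → extends → [3, 5, 7, 8, 9]
2 → replaces 3 → [2, 5, 7, 8, 9]
1 → replaces 2 → [1, 5, 7, 8, 9]
6 → replaces 7 → [1, 5, 6, 8, 9]
Five tails, so the longest strictly increasing subsequence has length 5 (e.g. 4, 5, 7, 8, 9).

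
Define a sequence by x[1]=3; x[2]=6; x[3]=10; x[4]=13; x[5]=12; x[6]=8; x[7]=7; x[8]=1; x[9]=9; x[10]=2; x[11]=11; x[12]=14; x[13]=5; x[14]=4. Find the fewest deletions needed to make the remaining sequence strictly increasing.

8

Fewest deletions = n − (longest strictly increasing subsequence).
Patience tails:
3 → extends → [3]
6 → extends → [3, 6]
10 → extends → [3, 6, 10]
13 → extends → [3, 6, 10, 13]
12 → replaces 13 → [3, 6, 10, 12]
8 → replaces 10 → [3, 6, 8, 12]
7 → replaces 8 → [3, 6, 7, 12]
1 → replaces 3 → [1, 6, 7, 12]
9 → replaces 12 → [1, 6, 7, 9]
2 → replaces 6 → [1, 2, 7, 9]
11 → extends → [1, 2, 7, 9, 11]
14 → extends → [1, 2, 7, 9, 11, 14]
5 → replaces 7 → [1, 2, 5, 9, 11, 14]
4 → replaces 5 → [1, 2, 4, 9, 11, 14]
Longest strictly increasing subsequence has length 6, so deletions = 14 − 6 = 8.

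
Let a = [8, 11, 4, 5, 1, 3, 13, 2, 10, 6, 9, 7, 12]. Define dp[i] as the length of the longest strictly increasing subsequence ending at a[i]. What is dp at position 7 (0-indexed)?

dp[i] = 1 + max{dp[j] : j<i, a[j]<a[i]} (or 1 if no such j):
i:      0  1  2  3  4  5  6  7  8  9 10 11 12
a[i]:   8 11  4  5  1  3 13  2 10  6  9  7 12
dp:     1  2  1  2  1  2  3  2  3  3  4  4  5
At index 7 the value is 2.

2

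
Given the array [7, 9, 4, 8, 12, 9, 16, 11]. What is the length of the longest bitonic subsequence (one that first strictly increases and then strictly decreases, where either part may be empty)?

inc[i] = longest strictly increasing subsequence ending at i; dec[i] = longest strictly decreasing subsequence starting at i:
i:      1  2  3  4  5  6  7  8
a[i]:   7  9  4  8 12  9 16 11
inc:    1  2  1  2  3  3  4  4
dec:    2  2  1  1  2  1  2  1
Best peak at i=7 (value 16): inc=4, dec=2, length 4+2−1 = 5.

5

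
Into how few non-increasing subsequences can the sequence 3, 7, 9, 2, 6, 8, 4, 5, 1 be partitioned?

3

Place each on the leftmost legal pile:
3 → new pile 1 (tops now [3])
7 → new pile 2 (tops now [3, 7])
9 → new pile 3 (tops now [3, 7, 9])
2 → pile 1 (tops now [2, 7, 9])
6 → pile 2 (tops now [2, 6, 9])
8 → pile 3 (tops now [2, 6, 8])
4 → pile 2 (tops now [2, 4, 8])
5 → pile 3 (tops now [2, 4, 5])
1 → pile 1 (tops now [1, 4, 5])
Three piles.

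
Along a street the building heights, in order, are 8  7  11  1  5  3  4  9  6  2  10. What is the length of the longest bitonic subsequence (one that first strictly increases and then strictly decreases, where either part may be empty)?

inc[i] = longest strictly increasing subsequence ending at i; dec[i] = longest strictly decreasing subsequence starting at i:
i:      1  2  3  4  5  6  7  8  9 10 11
a[i]:   8  7 11  1  5  3  4  9  6  2 10
inc:    1  1  2  1  2  2  3  4  4  2  5
dec:    5  4  4  1  3  2  2  3  2  1  1
Best peak at i=8 (value 9): inc=4, dec=3, length 4+3−1 = 6.

6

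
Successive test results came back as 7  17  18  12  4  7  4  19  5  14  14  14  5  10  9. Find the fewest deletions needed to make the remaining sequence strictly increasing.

Fewest deletions = n − (longest strictly increasing subsequence).
Patience tails:
7 → extends → [7]
17 → extends → [7, 17]
18 → extends → [7, 17, 18]
12 → replaces 17 → [7, 12, 18]
4 → replaces 7 → [4, 12, 18]
7 → replaces 12 → [4, 7, 18]
4 → already a tail → [4, 7, 18]
19 → extends → [4, 7, 18, 19]
5 → replaces 7 → [4, 5, 18, 19]
14 → replaces 18 → [4, 5, 14, 19]
14 → already a tail → [4, 5, 14, 19]
14 → already a tail → [4, 5, 14, 19]
5 → already a tail → [4, 5, 14, 19]
10 → replaces 14 → [4, 5, 10, 19]
9 → replaces 10 → [4, 5, 9, 19]
Longest strictly increasing subsequence has length 4, so deletions = 15 − 4 = 11.

11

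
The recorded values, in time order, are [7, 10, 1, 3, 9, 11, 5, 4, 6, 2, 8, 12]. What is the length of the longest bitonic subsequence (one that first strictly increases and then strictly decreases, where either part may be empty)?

inc[i] = longest strictly increasing subsequence ending at i; dec[i] = longest strictly decreasing subsequence starting at i:
i:      1  2  3  4  5  6  7  8  9 10 11 12
a[i]:   7 10  1  3  9 11  5  4  6  2  8 12
inc:    1  2  1  2  3  4  3  3  4  2  5  6
dec:    4  5  1  2  4  4  3  2  2  1  1  1
Best peak at i=6 (value 11): inc=4, dec=4, length 4+4−1 = 7.

7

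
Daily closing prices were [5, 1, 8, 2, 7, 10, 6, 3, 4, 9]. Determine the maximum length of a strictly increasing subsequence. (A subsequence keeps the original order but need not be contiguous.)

Let dp[i] be the length of the longest such subsequence ending at index i:
i:      1  2  3  4  5  6  7  8  9 10
a[i]:   5  1  8  2  7 10  6  3  4  9
dp:     1  1  2  2  3  4  3  3  4  5
Maximum dp value is 5.

5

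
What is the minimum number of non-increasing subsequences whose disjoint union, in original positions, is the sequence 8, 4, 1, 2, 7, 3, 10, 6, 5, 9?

5

Place each on the leftmost legal pile:
8 → new pile 1 (tops now [8])
4 → pile 1 (tops now [4])
1 → pile 1 (tops now [1])
2 → new pile 2 (tops now [1, 2])
7 → new pile 3 (tops now [1, 2, 7])
3 → pile 3 (tops now [1, 2, 3])
10 → new pile 4 (tops now [1, 2, 3, 10])
6 → pile 4 (tops now [1, 2, 3, 6])
5 → pile 4 (tops now [1, 2, 3, 5])
9 → new pile 5 (tops now [1, 2, 3, 5, 9])
Five piles.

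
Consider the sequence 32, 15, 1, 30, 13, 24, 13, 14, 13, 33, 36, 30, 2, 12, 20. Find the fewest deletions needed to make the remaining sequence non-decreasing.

Fewest deletions = n − (longest non-decreasing subsequence).
Patience tails:
32 → extends → [32]
15 → replaces 32 → [15]
1 → replaces 15 → [1]
30 → extends → [1, 30]
13 → replaces 30 → [1, 13]
24 → extends → [1, 13, 24]
13 → replaces 24 → [1, 13, 13]
14 → extends → [1, 13, 13, 14]
13 → replaces 14 → [1, 13, 13, 13]
33 → extends → [1, 13, 13, 13, 33]
36 → extends → [1, 13, 13, 13, 33, 36]
30 → replaces 33 → [1, 13, 13, 13, 30, 36]
2 → replaces 13 → [1, 2, 13, 13, 30, 36]
12 → replaces 13 → [1, 2, 12, 13, 30, 36]
20 → replaces 30 → [1, 2, 12, 13, 20, 36]
Longest non-decreasing subsequence has length 6, so deletions = 15 − 6 = 9.

9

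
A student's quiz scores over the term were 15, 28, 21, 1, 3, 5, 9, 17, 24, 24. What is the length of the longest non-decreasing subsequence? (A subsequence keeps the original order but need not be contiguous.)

7

Track the smallest tail for each achievable length (allowing ties):
15 → extends → [15]
28 → extends → [15, 28]
21 → replaces 28 → [15, 21]
1 → replaces 15 → [1, 21]
3 → replaces 21 → [1, 3]
5 → extends → [1, 3, 5]
9 → extends → [1, 3, 5, 9]
17 → extends → [1, 3, 5, 9, 17]
24 → extends → [1, 3, 5, 9, 17, 24]
24 → extends → [1, 3, 5, 9, 17, 24, 24]
Seven tails, so the longest non-decreasing subsequence has length 7 (e.g. 1, 3, 5, 9, 17, 24, 24).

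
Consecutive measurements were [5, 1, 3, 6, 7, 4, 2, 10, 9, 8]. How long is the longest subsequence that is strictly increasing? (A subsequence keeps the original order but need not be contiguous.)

5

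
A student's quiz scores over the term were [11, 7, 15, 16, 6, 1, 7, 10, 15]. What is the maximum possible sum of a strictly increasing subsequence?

42

Let S[i] be the best sum of a strictly increasing subsequence ending at i:
i:      1  2  3  4  5  6  7  8  9
a[i]:  11  7 15 16  6  1  7 10 15
S:     11  7 26 42  6  1 13 23 38
Maximum is 42 (e.g. 11 + 15 + 16).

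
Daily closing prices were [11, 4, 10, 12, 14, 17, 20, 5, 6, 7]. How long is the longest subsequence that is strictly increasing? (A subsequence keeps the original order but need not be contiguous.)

Track the smallest tail for each achievable length (strict):
11 → extends → [11]
4 → replaces 11 → [4]
10 → extends → [4, 10]
12 → extends → [4, 10, 12]
14 → extends → [4, 10, 12, 14]
17 → extends → [4, 10, 12, 14, 17]
20 → extends → [4, 10, 12, 14, 17, 20]
5 → replaces 10 → [4, 5, 12, 14, 17, 20]
6 → replaces 12 → [4, 5, 6, 14, 17, 20]
7 → replaces 14 → [4, 5, 6, 7, 17, 20]
Six tails, so the longest strictly increasing subsequence has length 6 (e.g. 4, 10, 12, 14, 17, 20).

6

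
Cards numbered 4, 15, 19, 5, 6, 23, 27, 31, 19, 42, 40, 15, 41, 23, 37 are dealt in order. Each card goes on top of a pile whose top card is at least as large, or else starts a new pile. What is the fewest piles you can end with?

8

Place each on the leftmost legal pile:
4 → new pile 1 (tops now [4])
15 → new pile 2 (tops now [4, 15])
19 → new pile 3 (tops now [4, 15, 19])
5 → pile 2 (tops now [4, 5, 19])
6 → pile 3 (tops now [4, 5, 6])
23 → new pile 4 (tops now [4, 5, 6, 23])
27 → new pile 5 (tops now [4, 5, 6, 23, 27])
31 → new pile 6 (tops now [4, 5, 6, 23, 27, 31])
19 → pile 4 (tops now [4, 5, 6, 19, 27, 31])
42 → new pile 7 (tops now [4, 5, 6, 19, 27, 31, 42])
40 → pile 7 (tops now [4, 5, 6, 19, 27, 31, 40])
15 → pile 4 (tops now [4, 5, 6, 15, 27, 31, 40])
41 → new pile 8 (tops now [4, 5, 6, 15, 27, 31, 40, 41])
23 → pile 5 (tops now [4, 5, 6, 15, 23, 31, 40, 41])
37 → pile 7 (tops now [4, 5, 6, 15, 23, 31, 37, 41])
Eight piles.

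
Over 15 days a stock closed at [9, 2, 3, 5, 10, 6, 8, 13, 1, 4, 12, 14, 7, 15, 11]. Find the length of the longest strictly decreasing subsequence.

3

Let dp[i] be the longest strictly decreasing subsequence ending at i:
i:      1  2  3  4  5  6  7  8  9 10 11 12 13 14 15
a[i]:   9  2  3  5 10  6  8 13  1  4 12 14  7 15 11
dp:     1  2  2  2  1  2  2  1  3  3  2  1  3  1  3
Maximum is 3.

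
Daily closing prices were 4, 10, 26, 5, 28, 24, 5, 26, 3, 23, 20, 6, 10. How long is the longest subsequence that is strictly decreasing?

5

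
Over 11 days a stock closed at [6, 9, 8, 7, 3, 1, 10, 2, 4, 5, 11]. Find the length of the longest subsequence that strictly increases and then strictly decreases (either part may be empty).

inc[i] = longest strictly increasing subsequence ending at i; dec[i] = longest strictly decreasing subsequence starting at i:
i:      1  2  3  4  5  6  7  8  9 10 11
a[i]:   6  9  8  7  3  1 10  2  4  5 11
inc:    1  2  2  2  1  1  3  2  3  4  5
dec:    3  5  4  3  2  1  2  1  1  1  1
Best peak at i=2 (value 9): inc=2, dec=5, length 2+5−1 = 6.

6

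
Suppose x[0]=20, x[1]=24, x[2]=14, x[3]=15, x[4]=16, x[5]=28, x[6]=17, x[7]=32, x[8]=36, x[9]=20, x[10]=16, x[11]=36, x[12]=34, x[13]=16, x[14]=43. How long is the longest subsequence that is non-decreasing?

8

Let dp[i] be the length of the longest such subsequence ending at index i:
i:      0  1  2  3  4  5  6  7  8  9 10 11 12 13 14
x[i]:  20 24 14 15 16 28 17 32 36 20 16 36 34 16 43
dp:     1  2  1  2  3  4  4  5  6  5  4  7  6  5  8
Maximum dp value is 8.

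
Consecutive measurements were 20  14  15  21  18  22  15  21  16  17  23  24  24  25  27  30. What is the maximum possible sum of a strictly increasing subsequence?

Let S[i] be the best sum of a strictly increasing subsequence ending at i:
i:       1   2   3   4   5   6   7   8   9  10  11  12  13  14  15  16
a[i]:   20  14  15  21  18  22  15  21  16  17  23  24  24  25  27  30
S:      20  14  29  50  47  72  29  68  45  62  95 119 119 144 171 201
Maximum is 201 (e.g. 14 + 15 + 21 + 22 + 23 + 24 + 25 + 27 + 30).

201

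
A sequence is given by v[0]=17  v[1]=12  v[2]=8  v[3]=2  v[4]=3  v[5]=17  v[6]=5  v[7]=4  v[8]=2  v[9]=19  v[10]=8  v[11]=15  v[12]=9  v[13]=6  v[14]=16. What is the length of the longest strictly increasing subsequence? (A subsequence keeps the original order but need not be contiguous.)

6

Track the smallest tail for each achievable length (strict):
17 → extends → [17]
12 → replaces 17 → [12]
8 → replaces 12 → [8]
2 → replaces 8 → [2]
3 → extends → [2, 3]
17 → extends → [2, 3, 17]
5 → replaces 17 → [2, 3, 5]
4 → replaces 5 → [2, 3, 4]
2 → already a tail → [2, 3, 4]
19 → extends → [2, 3, 4, 19]
8 → replaces 19 → [2, 3, 4, 8]
15 → extends → [2, 3, 4, 8, 15]
9 → replaces 15 → [2, 3, 4, 8, 9]
6 → replaces 8 → [2, 3, 4, 6, 9]
16 → extends → [2, 3, 4, 6, 9, 16]
Six tails, so the longest strictly increasing subsequence has length 6 (e.g. 2, 3, 5, 8, 15, 16).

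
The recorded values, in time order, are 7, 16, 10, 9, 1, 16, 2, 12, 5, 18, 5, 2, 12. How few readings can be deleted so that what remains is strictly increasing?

Fewest deletions = n − (longest strictly increasing subsequence).
Patience tails:
7 → extends → [7]
16 → extends → [7, 16]
10 → replaces 16 → [7, 10]
9 → replaces 10 → [7, 9]
1 → replaces 7 → [1, 9]
16 → extends → [1, 9, 16]
2 → replaces 9 → [1, 2, 16]
12 → replaces 16 → [1, 2, 12]
5 → replaces 12 → [1, 2, 5]
18 → extends → [1, 2, 5, 18]
5 → already a tail → [1, 2, 5, 18]
2 → already a tail → [1, 2, 5, 18]
12 → replaces 18 → [1, 2, 5, 12]
Longest strictly increasing subsequence has length 4, so deletions = 13 − 4 = 9.

9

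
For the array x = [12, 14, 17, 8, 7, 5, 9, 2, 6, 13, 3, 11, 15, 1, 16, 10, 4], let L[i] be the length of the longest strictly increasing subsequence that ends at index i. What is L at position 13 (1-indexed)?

dp[i] = 1 + max{dp[j] : j<i, x[j]<x[i]} (or 1 if no such j):
i:      1  2  3  4  5  6  7  8  9 10 11 12 13 14 15 16 17
x[i]:  12 14 17  8  7  5  9  2  6 13  3 11 15  1 16 10  4
dp:     1  2  3  1  1  1  2  1  2  3  2  3  4  1  5  3  3
At index 13 the value is 4.

4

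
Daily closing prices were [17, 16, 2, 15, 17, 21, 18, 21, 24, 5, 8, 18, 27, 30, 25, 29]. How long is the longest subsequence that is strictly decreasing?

4

Let dp[i] be the longest strictly decreasing subsequence ending at i:
i:      1  2  3  4  5  6  7  8  9 10 11 12 13 14 15 16
a[i]:  17 16  2 15 17 21 18 21 24  5  8 18 27 30 25 29
dp:     1  2  3  3  1  1  2  1  1  4  4  2  1  1  2  2
Maximum is 4.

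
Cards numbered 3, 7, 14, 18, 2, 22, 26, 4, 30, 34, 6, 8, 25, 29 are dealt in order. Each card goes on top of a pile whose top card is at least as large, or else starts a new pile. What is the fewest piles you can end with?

Place each on the leftmost legal pile:
3 → new pile 1 (tops now [3])
7 → new pile 2 (tops now [3, 7])
14 → new pile 3 (tops now [3, 7, 14])
18 → new pile 4 (tops now [3, 7, 14, 18])
2 → pile 1 (tops now [2, 7, 14, 18])
22 → new pile 5 (tops now [2, 7, 14, 18, 22])
26 → new pile 6 (tops now [2, 7, 14, 18, 22, 26])
4 → pile 2 (tops now [2, 4, 14, 18, 22, 26])
30 → new pile 7 (tops now [2, 4, 14, 18, 22, 26, 30])
34 → new pile 8 (tops now [2, 4, 14, 18, 22, 26, 30, 34])
6 → pile 3 (tops now [2, 4, 6, 18, 22, 26, 30, 34])
8 → pile 4 (tops now [2, 4, 6, 8, 22, 26, 30, 34])
25 → pile 6 (tops now [2, 4, 6, 8, 22, 25, 30, 34])
29 → pile 7 (tops now [2, 4, 6, 8, 22, 25, 29, 34])
Eight piles.

8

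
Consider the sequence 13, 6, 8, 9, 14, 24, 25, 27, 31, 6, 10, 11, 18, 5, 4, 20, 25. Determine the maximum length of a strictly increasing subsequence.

8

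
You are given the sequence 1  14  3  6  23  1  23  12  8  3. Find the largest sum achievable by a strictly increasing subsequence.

38

Let S[i] be the best sum of a strictly increasing subsequence ending at i:
i:      1  2  3  4  5  6  7  8  9 10
a[i]:   1 14  3  6 23  1 23 12  8  3
S:      1 15  4 10 38  1 38 22 18  4
Maximum is 38 (e.g. 1 + 14 + 23).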